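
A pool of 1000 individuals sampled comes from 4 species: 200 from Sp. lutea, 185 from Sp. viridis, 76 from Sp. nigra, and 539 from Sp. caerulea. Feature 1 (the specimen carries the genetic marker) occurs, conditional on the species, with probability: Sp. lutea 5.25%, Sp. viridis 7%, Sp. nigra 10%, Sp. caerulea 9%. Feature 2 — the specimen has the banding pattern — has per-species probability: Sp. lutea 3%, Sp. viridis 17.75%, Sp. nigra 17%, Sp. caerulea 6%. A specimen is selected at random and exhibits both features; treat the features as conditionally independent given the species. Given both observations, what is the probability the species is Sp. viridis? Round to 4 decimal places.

0.3372

Unnormalized posteriors (prior × likelihood):
  Sp. lutea: 0.2 × 0.0525 × 0.03 = 0.000315
  Sp. viridis: 0.185 × 0.07 × 0.1775 = 0.002298625
  Sp. nigra: 0.076 × 0.1 × 0.17 = 0.001292
  Sp. caerulea: 0.539 × 0.09 × 0.06 = 0.0029106
Sum = 0.006816225.
P(Sp. viridis | evidence) = 0.002298625 / 0.006816225 ≈ 0.3372.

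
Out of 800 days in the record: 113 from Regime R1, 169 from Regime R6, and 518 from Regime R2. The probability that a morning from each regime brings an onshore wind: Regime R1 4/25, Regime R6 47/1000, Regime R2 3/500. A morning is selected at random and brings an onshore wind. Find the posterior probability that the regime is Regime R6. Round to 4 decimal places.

0.2727

Unnormalized posteriors (prior × likelihood):
  Regime R1: 0.14125 × 0.16 = 0.0226
  Regime R6: 0.21125 × 0.047 = 0.00992875
  Regime R2: 0.6475 × 0.006 = 0.003885
Normalizing constant = 0.03641375.
P(Regime R6 | evidence) = 0.00992875 / 0.03641375 ≈ 0.2727.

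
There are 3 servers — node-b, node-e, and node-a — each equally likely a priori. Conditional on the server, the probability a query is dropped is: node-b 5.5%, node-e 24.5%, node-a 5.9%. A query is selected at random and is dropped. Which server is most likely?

node-e

Since the prior is uniform, the posterior is proportional to the likelihood:
  node-b: 0.055
  node-e: 0.245
  node-a: 0.059
Sum = 0.359.
Largest term belongs to node-e, so node-e is most probable.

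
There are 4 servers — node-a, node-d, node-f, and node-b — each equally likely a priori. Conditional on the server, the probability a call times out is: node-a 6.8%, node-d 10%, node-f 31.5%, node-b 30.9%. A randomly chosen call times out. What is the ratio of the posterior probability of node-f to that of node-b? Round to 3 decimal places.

1.019

Since the prior is uniform, the posterior is proportional to the likelihood:
  node-a: 0.068
  node-d: 0.1
  node-f: 0.315
  node-b: 0.309
Normalizing constant = 0.792.
The ratio is 0.315 / 0.309 (the normalizer cancels) = 1.019.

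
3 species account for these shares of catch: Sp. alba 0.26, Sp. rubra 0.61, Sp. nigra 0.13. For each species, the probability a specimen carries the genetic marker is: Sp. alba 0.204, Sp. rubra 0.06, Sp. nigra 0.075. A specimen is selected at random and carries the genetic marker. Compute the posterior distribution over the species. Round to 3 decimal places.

Sp. alba 0.534, Sp. rubra 0.368, Sp. nigra 0.098

Unnormalized posteriors (prior × likelihood):
  Sp. alba: 0.26 × 0.204 = 0.05304
  Sp. rubra: 0.61 × 0.06 = 0.0366
  Sp. nigra: 0.13 × 0.075 = 0.00975
Normalizing constant = 0.09939.
P(Sp. alba | marker) = 0.05304/0.09939 ≈ 0.534
P(Sp. rubra | marker) = 0.0366/0.09939 ≈ 0.368
P(Sp. nigra | marker) = 0.00975/0.09939 ≈ 0.098
(Check: 0.534+0.368+0.098 = 1.000.)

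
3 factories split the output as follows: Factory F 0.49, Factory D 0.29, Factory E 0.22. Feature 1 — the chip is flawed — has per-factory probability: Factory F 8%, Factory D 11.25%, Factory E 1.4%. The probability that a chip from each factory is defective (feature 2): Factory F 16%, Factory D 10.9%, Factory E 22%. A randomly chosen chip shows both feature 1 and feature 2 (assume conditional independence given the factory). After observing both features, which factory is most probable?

Factory F

Unnormalized posteriors (prior × likelihood):
  Factory F: 0.49 × 0.08 × 0.16 = 0.006272
  Factory D: 0.29 × 0.1125 × 0.109 = 0.003556125
  Factory E: 0.22 × 0.014 × 0.22 = 0.0006776
Total = 0.010505725.
Largest term belongs to Factory F, so Factory F is most probable.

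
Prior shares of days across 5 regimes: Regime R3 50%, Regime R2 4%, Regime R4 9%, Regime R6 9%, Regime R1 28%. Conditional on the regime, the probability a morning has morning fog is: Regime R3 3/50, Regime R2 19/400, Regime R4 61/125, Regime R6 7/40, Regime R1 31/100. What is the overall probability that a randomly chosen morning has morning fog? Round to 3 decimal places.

0.178

Prior × likelihood for each hypothesis:
  Regime R3: 0.5 × 0.06 = 0.03
  Regime R2: 0.04 × 0.0475 = 0.0019
  Regime R4: 0.09 × 0.488 = 0.04392
  Regime R6: 0.09 × 0.175 = 0.01575
  Regime R1: 0.28 × 0.31 = 0.0868
P(fog) = 0.03 + 0.0019 + 0.04392 + 0.01575 + 0.0868 = 0.17837 → 0.178.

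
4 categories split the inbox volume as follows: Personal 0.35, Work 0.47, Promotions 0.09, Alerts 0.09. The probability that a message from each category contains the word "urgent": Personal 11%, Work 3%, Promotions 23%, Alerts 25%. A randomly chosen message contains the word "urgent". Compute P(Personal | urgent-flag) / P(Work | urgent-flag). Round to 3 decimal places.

2.730

Unnormalized posteriors (prior × likelihood):
  Personal: 0.35 × 0.11 = 0.0385
  Work: 0.47 × 0.03 = 0.0141
  Promotions: 0.09 × 0.23 = 0.0207
  Alerts: 0.09 × 0.25 = 0.0225
Sum = 0.0958.
The ratio is 0.0385 / 0.0141 (the normalizer cancels) = 2.730.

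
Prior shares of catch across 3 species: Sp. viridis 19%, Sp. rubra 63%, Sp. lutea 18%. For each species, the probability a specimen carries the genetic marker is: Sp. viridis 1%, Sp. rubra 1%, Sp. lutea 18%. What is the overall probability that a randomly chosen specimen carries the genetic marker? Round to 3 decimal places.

Prior × likelihood for each hypothesis:
  Sp. viridis: 0.19 × 0.01 = 0.0019
  Sp. rubra: 0.63 × 0.01 = 0.0063
  Sp. lutea: 0.18 × 0.18 = 0.0324
P(marker) = 0.0019 + 0.0063 + 0.0324 = 0.0406 → 0.041.

0.041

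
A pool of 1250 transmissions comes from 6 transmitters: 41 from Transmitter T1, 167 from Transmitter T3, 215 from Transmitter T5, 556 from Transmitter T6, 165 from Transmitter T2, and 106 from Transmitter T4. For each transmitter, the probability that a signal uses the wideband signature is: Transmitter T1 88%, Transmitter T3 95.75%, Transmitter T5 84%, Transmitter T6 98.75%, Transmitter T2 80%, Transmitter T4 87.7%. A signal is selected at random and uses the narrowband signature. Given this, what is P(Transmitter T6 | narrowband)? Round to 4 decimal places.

0.0699

Taking complements, P(narrowband | each) = Transmitter T1 0.12, Transmitter T3 0.0425, Transmitter T5 0.16, Transmitter T6 0.0125, Transmitter T2 0.2, Transmitter T4 0.123.
Unnormalized posteriors (prior × likelihood):
  Transmitter T1: 0.0328 × 0.12 = 0.003936
  Transmitter T3: 0.1336 × 0.0425 = 0.005678
  Transmitter T5: 0.172 × 0.16 = 0.02752
  Transmitter T6: 0.4448 × 0.0125 = 0.00556
  Transmitter T2: 0.132 × 0.2 = 0.0264
  Transmitter T4: 0.0848 × 0.123 = 0.0104304
Total = 0.0795244.
P(Transmitter T6 | evidence) = 0.00556 / 0.0795244 ≈ 0.0699.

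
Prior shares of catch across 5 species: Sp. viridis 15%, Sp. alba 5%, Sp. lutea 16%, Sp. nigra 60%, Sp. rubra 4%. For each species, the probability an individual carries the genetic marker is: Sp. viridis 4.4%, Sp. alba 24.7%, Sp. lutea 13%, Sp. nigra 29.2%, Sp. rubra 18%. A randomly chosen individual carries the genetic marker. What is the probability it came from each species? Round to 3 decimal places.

Unnormalized posteriors (prior × likelihood):
  Sp. viridis: 0.15 × 0.044 = 0.0066
  Sp. alba: 0.05 × 0.247 = 0.01235
  Sp. lutea: 0.16 × 0.13 = 0.0208
  Sp. nigra: 0.6 × 0.292 = 0.1752
  Sp. rubra: 0.04 × 0.18 = 0.0072
Total = 0.22215.
P(Sp. viridis | marker) = 0.0066/0.22215 ≈ 0.030
P(Sp. alba | marker) = 0.01235/0.22215 ≈ 0.056
P(Sp. lutea | marker) = 0.0208/0.22215 ≈ 0.094
P(Sp. nigra | marker) = 0.1752/0.22215 ≈ 0.789
P(Sp. rubra | marker) = 0.0072/0.22215 ≈ 0.032
(Check: 0.030+0.056+0.094+0.789+0.032 = 1.001.)

Sp. viridis 0.030, Sp. alba 0.056, Sp. lutea 0.094, Sp. nigra 0.789, Sp. rubra 0.032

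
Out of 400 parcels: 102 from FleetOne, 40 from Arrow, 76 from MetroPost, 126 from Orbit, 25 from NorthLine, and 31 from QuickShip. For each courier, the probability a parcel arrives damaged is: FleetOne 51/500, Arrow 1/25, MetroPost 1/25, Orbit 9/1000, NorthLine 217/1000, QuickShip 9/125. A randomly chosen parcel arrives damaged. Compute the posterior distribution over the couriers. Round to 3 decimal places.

Compute prior × likelihood for every hypothesis:
  FleetOne: 0.255 × 0.102 = 0.02601
  Arrow: 0.1 × 0.04 = 0.004
  MetroPost: 0.19 × 0.04 = 0.0076
  Orbit: 0.315 × 0.009 = 0.002835
  NorthLine: 0.0625 × 0.217 = 0.0135625
  QuickShip: 0.0775 × 0.072 = 0.00558
Total = 0.0595875.
P(FleetOne | damaged) = 0.02601/0.0595875 ≈ 0.437
P(Arrow | damaged) = 0.004/0.0595875 ≈ 0.067
P(MetroPost | damaged) = 0.0076/0.0595875 ≈ 0.128
P(Orbit | damaged) = 0.002835/0.0595875 ≈ 0.048
P(NorthLine | damaged) = 0.0135625/0.0595875 ≈ 0.228
P(QuickShip | damaged) = 0.00558/0.0595875 ≈ 0.094

FleetOne 0.437, Arrow 0.067, MetroPost 0.128, Orbit 0.048, NorthLine 0.228, QuickShip 0.094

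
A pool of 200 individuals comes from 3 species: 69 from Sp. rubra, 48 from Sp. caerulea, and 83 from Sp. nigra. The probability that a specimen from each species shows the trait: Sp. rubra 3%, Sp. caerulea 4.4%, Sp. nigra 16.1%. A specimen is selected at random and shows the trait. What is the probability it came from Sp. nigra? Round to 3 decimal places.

By Bayes' rule, posterior ∝ prior × likelihood:
  Sp. rubra: 0.345 × 0.03 = 0.01035
  Sp. caerulea: 0.24 × 0.044 = 0.01056
  Sp. nigra: 0.415 × 0.161 = 0.066815
Sum = 0.087725.
P(Sp. nigra | evidence) = 0.066815 / 0.087725 ≈ 0.762.

0.762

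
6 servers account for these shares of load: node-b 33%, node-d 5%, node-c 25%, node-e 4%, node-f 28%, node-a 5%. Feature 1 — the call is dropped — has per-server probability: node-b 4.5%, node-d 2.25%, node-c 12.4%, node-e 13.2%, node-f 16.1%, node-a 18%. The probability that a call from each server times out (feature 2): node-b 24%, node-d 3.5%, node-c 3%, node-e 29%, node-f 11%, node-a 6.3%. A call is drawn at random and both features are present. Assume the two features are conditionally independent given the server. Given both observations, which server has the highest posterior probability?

Prior × likelihood for each hypothesis:
  node-b: 0.33 × 0.045 × 0.24 = 0.003564
  node-d: 0.05 × 0.0225 × 0.035 = 0.000039375
  node-c: 0.25 × 0.124 × 0.03 = 0.00093
  node-e: 0.04 × 0.132 × 0.29 = 0.0015312
  node-f: 0.28 × 0.161 × 0.11 = 0.0049588
  node-a: 0.05 × 0.18 × 0.063 = 0.000567
Normalizing constant = 0.011590375.
Largest term belongs to node-f, so node-f is most probable.

node-f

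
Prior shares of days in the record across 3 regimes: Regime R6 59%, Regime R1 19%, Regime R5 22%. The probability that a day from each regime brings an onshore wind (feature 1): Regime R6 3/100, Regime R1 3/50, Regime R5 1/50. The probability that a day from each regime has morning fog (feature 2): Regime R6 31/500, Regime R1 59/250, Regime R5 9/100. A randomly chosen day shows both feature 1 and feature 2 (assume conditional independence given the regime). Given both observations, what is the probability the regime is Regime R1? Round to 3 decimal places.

0.643

By Bayes' rule, posterior ∝ prior × likelihood:
  Regime R6: 0.59 × 0.03 × 0.062 = 0.0010974
  Regime R1: 0.19 × 0.06 × 0.236 = 0.0026904
  Regime R5: 0.22 × 0.02 × 0.09 = 0.000396
Normalizing constant = 0.0041838.
P(Regime R1 | evidence) = 0.0026904 / 0.0041838 ≈ 0.643.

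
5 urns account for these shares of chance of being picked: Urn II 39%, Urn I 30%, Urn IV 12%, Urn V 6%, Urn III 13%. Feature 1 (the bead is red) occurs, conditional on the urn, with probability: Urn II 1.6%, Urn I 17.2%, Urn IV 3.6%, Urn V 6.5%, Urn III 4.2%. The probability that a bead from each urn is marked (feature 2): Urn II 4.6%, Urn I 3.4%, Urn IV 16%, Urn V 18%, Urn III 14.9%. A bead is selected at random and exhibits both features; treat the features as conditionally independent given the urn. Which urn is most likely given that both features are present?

Compute prior × likelihood for every hypothesis:
  Urn II: 0.39 × 0.016 × 0.046 = 0.00028704
  Urn I: 0.3 × 0.172 × 0.034 = 0.0017544
  Urn IV: 0.12 × 0.036 × 0.16 = 0.0006912
  Urn V: 0.06 × 0.065 × 0.18 = 0.000702
  Urn III: 0.13 × 0.042 × 0.149 = 0.00081354
Total = 0.00424818.
Largest term belongs to Urn I, so Urn I is most probable.

Urn I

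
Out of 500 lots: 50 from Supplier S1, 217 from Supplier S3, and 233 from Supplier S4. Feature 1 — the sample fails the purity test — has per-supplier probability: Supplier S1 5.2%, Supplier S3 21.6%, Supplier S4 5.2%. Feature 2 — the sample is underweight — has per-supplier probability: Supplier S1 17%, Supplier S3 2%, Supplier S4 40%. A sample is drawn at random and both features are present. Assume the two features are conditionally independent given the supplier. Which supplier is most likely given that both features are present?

Compute prior × likelihood for every hypothesis:
  Supplier S1: 0.1 × 0.052 × 0.17 = 0.000884
  Supplier S3: 0.434 × 0.216 × 0.02 = 0.00187488
  Supplier S4: 0.466 × 0.052 × 0.4 = 0.0096928
Total = 0.01245168.
Largest term belongs to Supplier S4, so Supplier S4 is most probable.

Supplier S4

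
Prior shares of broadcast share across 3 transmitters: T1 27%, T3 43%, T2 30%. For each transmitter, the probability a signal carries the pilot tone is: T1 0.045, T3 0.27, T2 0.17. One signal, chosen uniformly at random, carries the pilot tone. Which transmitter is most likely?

T3

Compute prior × likelihood for every hypothesis:
  T1: 0.27 × 0.045 = 0.01215
  T3: 0.43 × 0.27 = 0.1161
  T2: 0.3 × 0.17 = 0.051
Total = 0.17925.
Largest term belongs to T3, so T3 is most probable.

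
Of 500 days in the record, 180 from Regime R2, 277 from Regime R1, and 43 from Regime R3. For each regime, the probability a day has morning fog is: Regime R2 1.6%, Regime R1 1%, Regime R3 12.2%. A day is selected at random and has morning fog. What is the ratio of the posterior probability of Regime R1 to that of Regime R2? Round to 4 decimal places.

Prior × likelihood for each hypothesis:
  Regime R2: 0.36 × 0.016 = 0.00576
  Regime R1: 0.554 × 0.01 = 0.00554
  Regime R3: 0.086 × 0.122 = 0.010492
Total = 0.021792.
The ratio is 0.00554 / 0.00576 (the normalizer cancels) = 0.9618.

0.9618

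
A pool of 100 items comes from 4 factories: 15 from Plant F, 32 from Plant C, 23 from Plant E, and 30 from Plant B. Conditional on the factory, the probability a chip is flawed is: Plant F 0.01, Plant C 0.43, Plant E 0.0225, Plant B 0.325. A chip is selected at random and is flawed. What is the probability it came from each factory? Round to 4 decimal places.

Compute prior × likelihood for every hypothesis:
  Plant F: 0.15 × 0.01 = 0.0015
  Plant C: 0.32 × 0.43 = 0.1376
  Plant E: 0.23 × 0.0225 = 0.005175
  Plant B: 0.3 × 0.325 = 0.0975
Total = 0.241775.
P(Plant F | flawed) = 0.0015/0.241775 ≈ 0.0062
P(Plant C | flawed) = 0.1376/0.241775 ≈ 0.5691
P(Plant E | flawed) = 0.005175/0.241775 ≈ 0.0214
P(Plant B | flawed) = 0.0975/0.241775 ≈ 0.4033
(Check: 0.0062+0.5691+0.0214+0.4033 = 1.0000.)

Plant F 0.0062, Plant C 0.5691, Plant E 0.0214, Plant B 0.4033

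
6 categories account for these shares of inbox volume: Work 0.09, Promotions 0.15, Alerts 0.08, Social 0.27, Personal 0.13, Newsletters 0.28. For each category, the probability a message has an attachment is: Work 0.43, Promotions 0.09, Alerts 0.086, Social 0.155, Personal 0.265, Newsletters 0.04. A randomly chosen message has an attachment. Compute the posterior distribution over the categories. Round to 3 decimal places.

Unnormalized posteriors (prior × likelihood):
  Work: 0.09 × 0.43 = 0.0387
  Promotions: 0.15 × 0.09 = 0.0135
  Alerts: 0.08 × 0.086 = 0.00688
  Social: 0.27 × 0.155 = 0.04185
  Personal: 0.13 × 0.265 = 0.03445
  Newsletters: 0.28 × 0.04 = 0.0112
Total = 0.14658.
P(Work | attachment) = 0.0387/0.14658 ≈ 0.264
P(Promotions | attachment) = 0.0135/0.14658 ≈ 0.092
P(Alerts | attachment) = 0.00688/0.14658 ≈ 0.047
P(Social | attachment) = 0.04185/0.14658 ≈ 0.286
P(Personal | attachment) = 0.03445/0.14658 ≈ 0.235
P(Newsletters | attachment) = 0.0112/0.14658 ≈ 0.076
(Check: 0.264+0.092+0.047+0.286+0.235+0.076 = 1.000.)

Work 0.264, Promotions 0.092, Alerts 0.047, Social 0.286, Personal 0.235, Newsletters 0.076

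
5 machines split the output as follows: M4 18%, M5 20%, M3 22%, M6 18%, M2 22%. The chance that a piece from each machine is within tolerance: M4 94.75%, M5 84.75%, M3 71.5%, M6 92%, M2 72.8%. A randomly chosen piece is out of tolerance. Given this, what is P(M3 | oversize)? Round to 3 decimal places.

Taking complements, P(oversize | each) = M4 0.0525, M5 0.1525, M3 0.285, M6 0.08, M2 0.272.
Prior × likelihood for each hypothesis:
  M4: 0.18 × 0.0525 = 0.00945
  M5: 0.2 × 0.1525 = 0.0305
  M3: 0.22 × 0.285 = 0.0627
  M6: 0.18 × 0.08 = 0.0144
  M2: 0.22 × 0.272 = 0.05984
Total = 0.17689.
P(M3 | evidence) = 0.0627 / 0.17689 ≈ 0.354.

0.354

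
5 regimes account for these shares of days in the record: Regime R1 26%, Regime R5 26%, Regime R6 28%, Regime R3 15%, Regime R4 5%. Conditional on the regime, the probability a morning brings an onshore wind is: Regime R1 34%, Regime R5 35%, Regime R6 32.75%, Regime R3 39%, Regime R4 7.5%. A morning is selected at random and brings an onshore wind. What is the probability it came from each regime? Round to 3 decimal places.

By Bayes' rule, posterior ∝ prior × likelihood:
  Regime R1: 0.26 × 0.34 = 0.0884
  Regime R5: 0.26 × 0.35 = 0.091
  Regime R6: 0.28 × 0.3275 = 0.0917
  Regime R3: 0.15 × 0.39 = 0.0585
  Regime R4: 0.05 × 0.075 = 0.00375
Total = 0.33335.
P(Regime R1 | onshore) = 0.0884/0.33335 ≈ 0.265
P(Regime R5 | onshore) = 0.091/0.33335 ≈ 0.273
P(Regime R6 | onshore) = 0.0917/0.33335 ≈ 0.275
P(Regime R3 | onshore) = 0.0585/0.33335 ≈ 0.175
P(Regime R4 | onshore) = 0.00375/0.33335 ≈ 0.011

Regime R1 0.265, Regime R5 0.273, Regime R6 0.275, Regime R3 0.175, Regime R4 0.011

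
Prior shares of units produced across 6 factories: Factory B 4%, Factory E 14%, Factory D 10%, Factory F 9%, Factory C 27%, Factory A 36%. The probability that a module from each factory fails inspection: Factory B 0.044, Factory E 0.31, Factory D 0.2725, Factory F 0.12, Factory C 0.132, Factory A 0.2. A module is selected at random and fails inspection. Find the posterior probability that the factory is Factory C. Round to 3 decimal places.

By Bayes' rule, posterior ∝ prior × likelihood:
  Factory B: 0.04 × 0.044 = 0.00176
  Factory E: 0.14 × 0.31 = 0.0434
  Factory D: 0.1 × 0.2725 = 0.02725
  Factory F: 0.09 × 0.12 = 0.0108
  Factory C: 0.27 × 0.132 = 0.03564
  Factory A: 0.36 × 0.2 = 0.072
Total = 0.19085.
P(Factory C | evidence) = 0.03564 / 0.19085 ≈ 0.187.

0.187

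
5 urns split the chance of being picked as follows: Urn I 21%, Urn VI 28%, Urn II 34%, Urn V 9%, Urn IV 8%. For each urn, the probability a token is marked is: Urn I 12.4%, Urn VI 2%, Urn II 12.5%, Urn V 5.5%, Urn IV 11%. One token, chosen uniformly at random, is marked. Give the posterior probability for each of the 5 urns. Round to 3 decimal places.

Compute prior × likelihood for every hypothesis:
  Urn I: 0.21 × 0.124 = 0.02604
  Urn VI: 0.28 × 0.02 = 0.0056
  Urn II: 0.34 × 0.125 = 0.0425
  Urn V: 0.09 × 0.055 = 0.00495
  Urn IV: 0.08 × 0.11 = 0.0088
Sum = 0.08789.
P(Urn I | marked) = 0.02604/0.08789 ≈ 0.296
P(Urn VI | marked) = 0.0056/0.08789 ≈ 0.064
P(Urn II | marked) = 0.0425/0.08789 ≈ 0.484
P(Urn V | marked) = 0.00495/0.08789 ≈ 0.056
P(Urn IV | marked) = 0.0088/0.08789 ≈ 0.100
(Check: 0.296+0.064+0.484+0.056+0.100 = 1.000.)

Urn I 0.296, Urn VI 0.064, Urn II 0.484, Urn V 0.056, Urn IV 0.100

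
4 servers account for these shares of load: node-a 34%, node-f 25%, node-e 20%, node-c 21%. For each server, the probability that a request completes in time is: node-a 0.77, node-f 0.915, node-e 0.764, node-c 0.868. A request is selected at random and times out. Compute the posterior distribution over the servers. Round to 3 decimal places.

node-a 0.448, node-f 0.122, node-e 0.271, node-c 0.159

Taking complements, P(timeout | each) = node-a 0.23, node-f 0.085, node-e 0.236, node-c 0.132.
Unnormalized posteriors (prior × likelihood):
  node-a: 0.34 × 0.23 = 0.0782
  node-f: 0.25 × 0.085 = 0.02125
  node-e: 0.2 × 0.236 = 0.0472
  node-c: 0.21 × 0.132 = 0.02772
Total = 0.17437.
P(node-a | timeout) = 0.0782/0.17437 ≈ 0.448
P(node-f | timeout) = 0.02125/0.17437 ≈ 0.122
P(node-e | timeout) = 0.0472/0.17437 ≈ 0.271
P(node-c | timeout) = 0.02772/0.17437 ≈ 0.159
(Check: 0.448+0.122+0.271+0.159 = 1.000.)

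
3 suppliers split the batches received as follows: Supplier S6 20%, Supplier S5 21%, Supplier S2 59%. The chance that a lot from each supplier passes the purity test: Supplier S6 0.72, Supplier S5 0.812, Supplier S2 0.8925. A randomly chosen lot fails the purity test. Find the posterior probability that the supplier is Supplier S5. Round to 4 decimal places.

0.2485

Taking complements, P(off-spec | each) = Supplier S6 0.28, Supplier S5 0.188, Supplier S2 0.1075.
Compute prior × likelihood for every hypothesis:
  Supplier S6: 0.2 × 0.28 = 0.056
  Supplier S5: 0.21 × 0.188 = 0.03948
  Supplier S2: 0.59 × 0.1075 = 0.063425
Normalizing constant = 0.158905.
P(Supplier S5 | evidence) = 0.03948 / 0.158905 ≈ 0.2485.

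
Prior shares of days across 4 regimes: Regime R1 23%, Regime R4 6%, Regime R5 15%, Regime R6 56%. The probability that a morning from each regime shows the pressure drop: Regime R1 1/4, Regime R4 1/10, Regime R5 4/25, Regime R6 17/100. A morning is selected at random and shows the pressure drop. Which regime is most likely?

By Bayes' rule, posterior ∝ prior × likelihood:
  Regime R1: 0.23 × 0.25 = 0.0575
  Regime R4: 0.06 × 0.1 = 0.006
  Regime R5: 0.15 × 0.16 = 0.024
  Regime R6: 0.56 × 0.17 = 0.0952
Total = 0.1827.
Largest term belongs to Regime R6, so Regime R6 is most probable.

Regime R6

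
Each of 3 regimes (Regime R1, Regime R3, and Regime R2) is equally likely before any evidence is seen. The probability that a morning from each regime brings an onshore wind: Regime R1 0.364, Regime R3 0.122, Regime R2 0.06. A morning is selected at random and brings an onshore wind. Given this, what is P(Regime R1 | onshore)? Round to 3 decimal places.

Since the prior is uniform, the posterior is proportional to the likelihood:
  Regime R1: 0.364
  Regime R3: 0.122
  Regime R2: 0.06
Total = 0.546.
P(Regime R1 | evidence) = 0.364 / 0.546 ≈ 0.667.

0.667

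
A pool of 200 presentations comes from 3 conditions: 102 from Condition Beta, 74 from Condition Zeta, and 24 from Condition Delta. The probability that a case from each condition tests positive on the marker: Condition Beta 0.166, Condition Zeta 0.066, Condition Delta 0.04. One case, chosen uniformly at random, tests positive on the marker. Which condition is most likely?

By Bayes' rule, posterior ∝ prior × likelihood:
  Condition Beta: 0.51 × 0.166 = 0.08466
  Condition Zeta: 0.37 × 0.066 = 0.02442
  Condition Delta: 0.12 × 0.04 = 0.0048
Normalizing constant = 0.11388.
Largest term belongs to Condition Beta, so Condition Beta is most probable.

Condition Beta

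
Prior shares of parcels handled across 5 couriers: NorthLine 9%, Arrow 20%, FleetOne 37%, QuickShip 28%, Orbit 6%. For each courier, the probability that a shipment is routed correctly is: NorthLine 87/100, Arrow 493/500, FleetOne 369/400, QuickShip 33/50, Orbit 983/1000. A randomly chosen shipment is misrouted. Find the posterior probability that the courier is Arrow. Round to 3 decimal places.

0.020

Taking complements, P(misrouted | each) = NorthLine 0.13, Arrow 0.014, FleetOne 0.0775, QuickShip 0.34, Orbit 0.017.
Prior × likelihood for each hypothesis:
  NorthLine: 0.09 × 0.13 = 0.0117
  Arrow: 0.2 × 0.014 = 0.0028
  FleetOne: 0.37 × 0.0775 = 0.028675
  QuickShip: 0.28 × 0.34 = 0.0952
  Orbit: 0.06 × 0.017 = 0.00102
Normalizing constant = 0.139395.
P(Arrow | evidence) = 0.0028 / 0.139395 ≈ 0.020.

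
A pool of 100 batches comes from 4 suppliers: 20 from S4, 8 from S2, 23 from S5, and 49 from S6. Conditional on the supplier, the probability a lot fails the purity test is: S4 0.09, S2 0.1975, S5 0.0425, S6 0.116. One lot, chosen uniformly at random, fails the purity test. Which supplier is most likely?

S6

By Bayes' rule, posterior ∝ prior × likelihood:
  S4: 0.2 × 0.09 = 0.018
  S2: 0.08 × 0.1975 = 0.0158
  S5: 0.23 × 0.0425 = 0.009775
  S6: 0.49 × 0.116 = 0.05684
Total = 0.100415.
Largest term belongs to S6, so S6 is most probable.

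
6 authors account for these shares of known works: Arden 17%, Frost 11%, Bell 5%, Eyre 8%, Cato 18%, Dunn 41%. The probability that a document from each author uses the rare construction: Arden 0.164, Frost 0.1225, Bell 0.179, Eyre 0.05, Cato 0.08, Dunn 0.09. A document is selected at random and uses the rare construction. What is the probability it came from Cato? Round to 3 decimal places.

Prior × likelihood for each hypothesis:
  Arden: 0.17 × 0.164 = 0.02788
  Frost: 0.11 × 0.1225 = 0.013475
  Bell: 0.05 × 0.179 = 0.00895
  Eyre: 0.08 × 0.05 = 0.004
  Cato: 0.18 × 0.08 = 0.0144
  Dunn: 0.41 × 0.09 = 0.0369
Sum = 0.105605.
P(Cato | evidence) = 0.0144 / 0.105605 ≈ 0.136.

0.136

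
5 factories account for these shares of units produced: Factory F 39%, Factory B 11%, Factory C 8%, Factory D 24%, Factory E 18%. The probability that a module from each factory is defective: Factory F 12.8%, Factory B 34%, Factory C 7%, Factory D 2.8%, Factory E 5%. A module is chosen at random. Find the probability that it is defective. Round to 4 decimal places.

Compute prior × likelihood for every hypothesis:
  Factory F: 0.39 × 0.128 = 0.04992
  Factory B: 0.11 × 0.34 = 0.0374
  Factory C: 0.08 × 0.07 = 0.0056
  Factory D: 0.24 × 0.028 = 0.00672
  Factory E: 0.18 × 0.05 = 0.009
P(defective) = 0.04992 + 0.0374 + 0.0056 + 0.00672 + 0.009 = 0.10864 → 0.1086.

0.1086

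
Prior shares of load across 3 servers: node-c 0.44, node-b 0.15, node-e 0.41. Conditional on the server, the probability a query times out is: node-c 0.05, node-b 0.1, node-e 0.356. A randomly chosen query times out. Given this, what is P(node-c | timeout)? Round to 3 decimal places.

0.120

Prior × likelihood for each hypothesis:
  node-c: 0.44 × 0.05 = 0.022
  node-b: 0.15 × 0.1 = 0.015
  node-e: 0.41 × 0.356 = 0.14596
Normalizing constant = 0.18296.
P(node-c | evidence) = 0.022 / 0.18296 ≈ 0.120.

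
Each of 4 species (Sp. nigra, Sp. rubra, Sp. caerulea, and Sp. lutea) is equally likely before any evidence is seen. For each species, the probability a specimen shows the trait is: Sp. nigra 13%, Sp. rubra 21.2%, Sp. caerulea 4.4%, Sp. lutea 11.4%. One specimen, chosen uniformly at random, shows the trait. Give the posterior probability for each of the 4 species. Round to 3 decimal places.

Since the prior is uniform, the posterior is proportional to the likelihood:
  Sp. nigra: 0.13
  Sp. rubra: 0.212
  Sp. caerulea: 0.044
  Sp. lutea: 0.114
Normalizing constant = 0.5.
P(Sp. nigra | trait) = 0.13/0.5 ≈ 0.260
P(Sp. rubra | trait) = 0.212/0.5 ≈ 0.424
P(Sp. caerulea | trait) = 0.044/0.5 ≈ 0.088
P(Sp. lutea | trait) = 0.114/0.5 ≈ 0.228
(Check: 0.260+0.424+0.088+0.228 = 1.000.)

Sp. nigra 0.260, Sp. rubra 0.424, Sp. caerulea 0.088, Sp. lutea 0.228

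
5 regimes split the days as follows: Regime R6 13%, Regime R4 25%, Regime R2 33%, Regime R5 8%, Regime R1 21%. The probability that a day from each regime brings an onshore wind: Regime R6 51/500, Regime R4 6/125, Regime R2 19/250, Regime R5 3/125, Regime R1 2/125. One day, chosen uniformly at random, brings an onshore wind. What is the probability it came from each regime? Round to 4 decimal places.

Regime R6 0.2384, Regime R4 0.2157, Regime R2 0.4509, Regime R5 0.0345, Regime R1 0.0604

Unnormalized posteriors (prior × likelihood):
  Regime R6: 0.13 × 0.102 = 0.01326
  Regime R4: 0.25 × 0.048 = 0.012
  Regime R2: 0.33 × 0.076 = 0.02508
  Regime R5: 0.08 × 0.024 = 0.00192
  Regime R1: 0.21 × 0.016 = 0.00336
Normalizing constant = 0.05562.
P(Regime R6 | onshore) = 0.01326/0.05562 ≈ 0.2384
P(Regime R4 | onshore) = 0.012/0.05562 ≈ 0.2157
P(Regime R2 | onshore) = 0.02508/0.05562 ≈ 0.4509
P(Regime R5 | onshore) = 0.00192/0.05562 ≈ 0.0345
P(Regime R1 | onshore) = 0.00336/0.05562 ≈ 0.0604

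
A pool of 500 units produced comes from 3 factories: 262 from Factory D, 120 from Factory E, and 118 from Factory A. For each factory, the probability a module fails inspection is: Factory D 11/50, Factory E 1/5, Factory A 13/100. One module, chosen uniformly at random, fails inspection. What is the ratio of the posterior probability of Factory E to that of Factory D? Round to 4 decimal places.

0.4164

By Bayes' rule, posterior ∝ prior × likelihood:
  Factory D: 0.524 × 0.22 = 0.11528
  Factory E: 0.24 × 0.2 = 0.048
  Factory A: 0.236 × 0.13 = 0.03068
Normalizing constant = 0.19396.
The ratio is 0.048 / 0.11528 (the normalizer cancels) = 0.4164.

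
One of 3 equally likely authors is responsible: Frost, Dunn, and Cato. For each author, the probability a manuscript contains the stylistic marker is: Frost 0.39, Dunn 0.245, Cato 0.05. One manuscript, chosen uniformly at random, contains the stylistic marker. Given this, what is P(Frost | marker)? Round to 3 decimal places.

Since the prior is uniform, the posterior is proportional to the likelihood:
  Frost: 0.39
  Dunn: 0.245
  Cato: 0.05
Sum = 0.685.
P(Frost | evidence) = 0.39 / 0.685 ≈ 0.569.

0.569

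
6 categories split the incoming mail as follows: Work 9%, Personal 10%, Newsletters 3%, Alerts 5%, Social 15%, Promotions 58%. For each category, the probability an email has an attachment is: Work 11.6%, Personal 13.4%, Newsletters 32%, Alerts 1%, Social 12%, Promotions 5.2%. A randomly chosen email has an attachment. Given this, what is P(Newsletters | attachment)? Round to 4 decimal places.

By Bayes' rule, posterior ∝ prior × likelihood:
  Work: 0.09 × 0.116 = 0.01044
  Personal: 0.1 × 0.134 = 0.0134
  Newsletters: 0.03 × 0.32 = 0.0096
  Alerts: 0.05 × 0.01 = 0.0005
  Social: 0.15 × 0.12 = 0.018
  Promotions: 0.58 × 0.052 = 0.03016
Sum = 0.0821.
P(Newsletters | evidence) = 0.0096 / 0.0821 ≈ 0.1169.

0.1169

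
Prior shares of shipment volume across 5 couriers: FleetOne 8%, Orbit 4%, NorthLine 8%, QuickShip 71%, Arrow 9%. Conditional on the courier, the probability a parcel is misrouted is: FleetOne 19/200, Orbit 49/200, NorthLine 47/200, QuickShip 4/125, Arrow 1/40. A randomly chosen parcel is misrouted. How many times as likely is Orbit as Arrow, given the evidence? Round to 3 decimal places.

4.356

By Bayes' rule, posterior ∝ prior × likelihood:
  FleetOne: 0.08 × 0.095 = 0.0076
  Orbit: 0.04 × 0.245 = 0.0098
  NorthLine: 0.08 × 0.235 = 0.0188
  QuickShip: 0.71 × 0.032 = 0.02272
  Arrow: 0.09 × 0.025 = 0.00225
Total = 0.06117.
The ratio is 0.0098 / 0.00225 (the normalizer cancels) = 4.356.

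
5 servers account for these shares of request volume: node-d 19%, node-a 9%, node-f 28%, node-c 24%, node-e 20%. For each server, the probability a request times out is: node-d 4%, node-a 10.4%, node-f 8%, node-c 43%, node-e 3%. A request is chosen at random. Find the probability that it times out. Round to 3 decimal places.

Unnormalized posteriors (prior × likelihood):
  node-d: 0.19 × 0.04 = 0.0076
  node-a: 0.09 × 0.104 = 0.00936
  node-f: 0.28 × 0.08 = 0.0224
  node-c: 0.24 × 0.43 = 0.1032
  node-e: 0.2 × 0.03 = 0.006
P(timeout) = 0.0076 + 0.00936 + 0.0224 + 0.1032 + 0.006 = 0.14856 → 0.149.

0.149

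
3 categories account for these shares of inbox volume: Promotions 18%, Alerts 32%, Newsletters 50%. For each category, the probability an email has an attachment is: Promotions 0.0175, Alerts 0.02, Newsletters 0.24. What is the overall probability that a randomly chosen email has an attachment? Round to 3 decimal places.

Unnormalized posteriors (prior × likelihood):
  Promotions: 0.18 × 0.0175 = 0.00315
  Alerts: 0.32 × 0.02 = 0.0064
  Newsletters: 0.5 × 0.24 = 0.12
P(attachment) = 0.00315 + 0.0064 + 0.12 = 0.12955 → 0.130.

0.130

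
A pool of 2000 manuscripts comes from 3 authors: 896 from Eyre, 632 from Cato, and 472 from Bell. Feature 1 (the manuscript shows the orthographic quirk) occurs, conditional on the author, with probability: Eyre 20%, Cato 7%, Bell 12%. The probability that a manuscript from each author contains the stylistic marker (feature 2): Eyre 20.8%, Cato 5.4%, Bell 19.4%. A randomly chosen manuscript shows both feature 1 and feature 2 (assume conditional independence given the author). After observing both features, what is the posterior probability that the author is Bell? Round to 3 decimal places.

0.217

By Bayes' rule, posterior ∝ prior × likelihood:
  Eyre: 0.448 × 0.2 × 0.208 = 0.0186368
  Cato: 0.316 × 0.07 × 0.054 = 0.00119448
  Bell: 0.236 × 0.12 × 0.194 = 0.00549408
Total = 0.02532536.
P(Bell | evidence) = 0.00549408 / 0.02532536 ≈ 0.217.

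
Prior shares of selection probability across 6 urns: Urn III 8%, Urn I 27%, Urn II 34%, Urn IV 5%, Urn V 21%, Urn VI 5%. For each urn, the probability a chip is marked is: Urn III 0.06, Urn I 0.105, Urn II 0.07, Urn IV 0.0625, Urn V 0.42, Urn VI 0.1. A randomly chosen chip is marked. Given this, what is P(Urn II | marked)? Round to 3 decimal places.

0.155

Compute prior × likelihood for every hypothesis:
  Urn III: 0.08 × 0.06 = 0.0048
  Urn I: 0.27 × 0.105 = 0.02835
  Urn II: 0.34 × 0.07 = 0.0238
  Urn IV: 0.05 × 0.0625 = 0.003125
  Urn V: 0.21 × 0.42 = 0.0882
  Urn VI: 0.05 × 0.1 = 0.005
Normalizing constant = 0.153275.
P(Urn II | evidence) = 0.0238 / 0.153275 ≈ 0.155.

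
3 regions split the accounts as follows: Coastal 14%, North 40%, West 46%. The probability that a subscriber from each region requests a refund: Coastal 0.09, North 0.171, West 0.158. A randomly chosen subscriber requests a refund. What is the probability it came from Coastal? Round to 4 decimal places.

0.0820

By Bayes' rule, posterior ∝ prior × likelihood:
  Coastal: 0.14 × 0.09 = 0.0126
  North: 0.4 × 0.171 = 0.0684
  West: 0.46 × 0.158 = 0.07268
Total = 0.15368.
P(Coastal | evidence) = 0.0126 / 0.15368 ≈ 0.0820.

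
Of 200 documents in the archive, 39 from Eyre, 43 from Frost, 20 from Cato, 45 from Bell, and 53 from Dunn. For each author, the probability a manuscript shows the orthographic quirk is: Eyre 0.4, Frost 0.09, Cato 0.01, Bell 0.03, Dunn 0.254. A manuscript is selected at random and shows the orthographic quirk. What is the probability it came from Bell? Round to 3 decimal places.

0.039

Prior × likelihood for each hypothesis:
  Eyre: 0.195 × 0.4 = 0.078
  Frost: 0.215 × 0.09 = 0.01935
  Cato: 0.1 × 0.01 = 0.001
  Bell: 0.225 × 0.03 = 0.00675
  Dunn: 0.265 × 0.254 = 0.06731
Total = 0.17241.
P(Bell | evidence) = 0.00675 / 0.17241 ≈ 0.039.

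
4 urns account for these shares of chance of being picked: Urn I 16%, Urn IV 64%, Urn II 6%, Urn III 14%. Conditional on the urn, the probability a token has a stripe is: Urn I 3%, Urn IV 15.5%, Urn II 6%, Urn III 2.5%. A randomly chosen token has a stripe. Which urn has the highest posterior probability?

Urn IV

Prior × likelihood for each hypothesis:
  Urn I: 0.16 × 0.03 = 0.0048
  Urn IV: 0.64 × 0.155 = 0.0992
  Urn II: 0.06 × 0.06 = 0.0036
  Urn III: 0.14 × 0.025 = 0.0035
Total = 0.1111.
Largest term belongs to Urn IV, so Urn IV is most probable.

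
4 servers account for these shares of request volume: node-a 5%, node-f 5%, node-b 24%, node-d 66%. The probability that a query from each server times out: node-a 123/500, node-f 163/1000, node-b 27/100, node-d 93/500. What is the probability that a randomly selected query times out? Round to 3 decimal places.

By Bayes' rule, posterior ∝ prior × likelihood:
  node-a: 0.05 × 0.246 = 0.0123
  node-f: 0.05 × 0.163 = 0.00815
  node-b: 0.24 × 0.27 = 0.0648
  node-d: 0.66 × 0.186 = 0.12276
P(timeout) = 0.0123 + 0.00815 + 0.0648 + 0.12276 = 0.20801 → 0.208.

0.208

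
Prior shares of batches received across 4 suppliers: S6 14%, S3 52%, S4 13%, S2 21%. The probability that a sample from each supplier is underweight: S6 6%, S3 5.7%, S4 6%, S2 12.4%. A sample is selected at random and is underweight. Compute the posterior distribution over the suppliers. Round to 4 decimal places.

S6 0.1169, S3 0.4124, S4 0.1085, S2 0.3623

Prior × likelihood for each hypothesis:
  S6: 0.14 × 0.06 = 0.0084
  S3: 0.52 × 0.057 = 0.02964
  S4: 0.13 × 0.06 = 0.0078
  S2: 0.21 × 0.124 = 0.02604
Normalizing constant = 0.07188.
P(S6 | underweight) = 0.0084/0.07188 ≈ 0.1169
P(S3 | underweight) = 0.02964/0.07188 ≈ 0.4124
P(S4 | underweight) = 0.0078/0.07188 ≈ 0.1085
P(S2 | underweight) = 0.02604/0.07188 ≈ 0.3623
(Check: 0.1169+0.4124+0.1085+0.3623 = 1.0001.)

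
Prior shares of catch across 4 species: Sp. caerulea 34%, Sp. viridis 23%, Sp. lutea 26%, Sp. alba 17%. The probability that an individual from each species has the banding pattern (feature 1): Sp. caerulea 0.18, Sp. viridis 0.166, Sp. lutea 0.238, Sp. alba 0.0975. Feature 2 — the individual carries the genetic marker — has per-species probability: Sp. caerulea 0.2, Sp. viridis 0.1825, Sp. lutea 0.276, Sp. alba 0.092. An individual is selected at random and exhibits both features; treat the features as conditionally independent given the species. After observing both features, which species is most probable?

Sp. lutea

Unnormalized posteriors (prior × likelihood):
  Sp. caerulea: 0.34 × 0.18 × 0.2 = 0.01224
  Sp. viridis: 0.23 × 0.166 × 0.1825 = 0.00696785
  Sp. lutea: 0.26 × 0.238 × 0.276 = 0.01707888
  Sp. alba: 0.17 × 0.0975 × 0.092 = 0.0015249
Normalizing constant = 0.03781163.
Largest term belongs to Sp. lutea, so Sp. lutea is most probable.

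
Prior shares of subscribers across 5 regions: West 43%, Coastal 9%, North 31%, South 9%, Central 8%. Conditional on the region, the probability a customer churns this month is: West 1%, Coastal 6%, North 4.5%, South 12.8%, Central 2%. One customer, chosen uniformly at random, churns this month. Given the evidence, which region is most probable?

Prior × likelihood for each hypothesis:
  West: 0.43 × 0.01 = 0.0043
  Coastal: 0.09 × 0.06 = 0.0054
  North: 0.31 × 0.045 = 0.01395
  South: 0.09 × 0.128 = 0.01152
  Central: 0.08 × 0.02 = 0.0016
Sum = 0.03677.
Largest term belongs to North, so North is most probable.

North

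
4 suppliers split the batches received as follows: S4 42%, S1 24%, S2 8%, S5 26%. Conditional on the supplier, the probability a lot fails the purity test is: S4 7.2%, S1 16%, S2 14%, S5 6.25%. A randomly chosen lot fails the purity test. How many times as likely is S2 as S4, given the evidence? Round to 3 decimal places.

Unnormalized posteriors (prior × likelihood):
  S4: 0.42 × 0.072 = 0.03024
  S1: 0.24 × 0.16 = 0.0384
  S2: 0.08 × 0.14 = 0.0112
  S5: 0.26 × 0.0625 = 0.01625
Sum = 0.09609.
The ratio is 0.0112 / 0.03024 (the normalizer cancels) = 0.370.

0.370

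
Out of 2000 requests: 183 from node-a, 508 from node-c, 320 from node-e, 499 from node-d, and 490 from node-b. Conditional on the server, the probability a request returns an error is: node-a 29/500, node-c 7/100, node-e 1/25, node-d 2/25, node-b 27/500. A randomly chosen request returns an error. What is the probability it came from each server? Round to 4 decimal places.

Unnormalized posteriors (prior × likelihood):
  node-a: 0.0915 × 0.058 = 0.005307
  node-c: 0.254 × 0.07 = 0.01778
  node-e: 0.16 × 0.04 = 0.0064
  node-d: 0.2495 × 0.08 = 0.01996
  node-b: 0.245 × 0.054 = 0.01323
Total = 0.062677.
P(node-a | error) = 0.005307/0.062677 ≈ 0.0847
P(node-c | error) = 0.01778/0.062677 ≈ 0.2837
P(node-e | error) = 0.0064/0.062677 ≈ 0.1021
P(node-d | error) = 0.01996/0.062677 ≈ 0.3185
P(node-b | error) = 0.01323/0.062677 ≈ 0.2111

node-a 0.0847, node-c 0.2837, node-e 0.1021, node-d 0.3185, node-b 0.2111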